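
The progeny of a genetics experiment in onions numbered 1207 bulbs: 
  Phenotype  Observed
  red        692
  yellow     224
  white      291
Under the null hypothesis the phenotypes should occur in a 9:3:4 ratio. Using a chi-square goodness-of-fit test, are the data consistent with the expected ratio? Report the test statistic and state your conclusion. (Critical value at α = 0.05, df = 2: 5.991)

0.658; consistent

The 9:3:4 ratio has 16 parts, so with N = 1207 the expected counts are:
  red: 1207 × 9/16 = 678.9375
  yellow: 1207 × 3/16 = 226.3125
  white: 1207 × 4/16 = 301.75
χ² = Σ (O − E)² / E
  red: (692 − 678.9375)² / 678.9375 = 0.2513
  yellow: (224 − 226.3125)² / 226.3125 = 0.0236
  white: (291 − 301.75)² / 301.75 = 0.3830
χ² = 0.2513 + 0.0236 + 0.3830 = 0.6579 ≈ 0.658
Degrees of freedom = 3 − 1 = 2; critical value at α = 0.05 is 5.991.
Since 0.658 < 5.991, we fail to reject the null hypothesis — the data are consistent with the 9:3:4 ratio.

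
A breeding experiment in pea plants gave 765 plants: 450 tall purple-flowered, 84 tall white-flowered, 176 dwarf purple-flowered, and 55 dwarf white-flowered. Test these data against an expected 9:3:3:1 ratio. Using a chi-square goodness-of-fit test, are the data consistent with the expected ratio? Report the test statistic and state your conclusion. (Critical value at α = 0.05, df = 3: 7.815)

Under the 9:3:3:1 hypothesis (Σ ratio = 16, N = 765):
  tall purple-flowered: 765 × 9/16 = 430.3125
  tall white-flowered: 765 × 3/16 = 143.4375
  dwarf purple-flowered: 765 × 3/16 = 143.4375
  dwarf white-flowered: 765 × 1/16 = 47.8125
χ² = Σ (O − E)² / E
  tall purple-flowered: (450 − 430.3125)² / 430.3125 = 0.9007
  tall white-flowered: (84 − 143.4375)² / 143.4375 = 24.6297
  dwarf purple-flowered: (176 − 143.4375)² / 143.4375 = 7.3922
  dwarf white-flowered: (55 − 47.8125)² / 47.8125 = 1.0805
χ² = 0.9007 + 24.6297 + 7.3922 + 1.0805 = 34.0031 ≈ 34.003
Degrees of freedom = 4 − 1 = 3; critical value at α = 0.05 is 7.815.
Since 34.003 > 7.815, we reject the null hypothesis — the data do not fit the 9:3:3:1 ratio.

34.003; not consistent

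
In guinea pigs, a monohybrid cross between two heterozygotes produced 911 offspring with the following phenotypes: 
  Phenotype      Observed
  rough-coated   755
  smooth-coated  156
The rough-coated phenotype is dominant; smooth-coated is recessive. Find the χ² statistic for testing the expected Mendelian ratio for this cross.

30.139

For a monohybrid cross between heterozygotes with complete dominance, the expected phenotypic ratio is 3:1.
Under the 3:1 hypothesis (Σ ratio = 4, N = 911):
  rough-coated: 911 × 3/4 = 683.25
  smooth-coated: 911 × 1/4 = 227.75
χ² = Σ (O − E)² / E
  rough-coated: (755 − 683.25)² / 683.25 = 7.5347
  smooth-coated: (156 − 227.75)² / 227.75 = 22.6040
χ² = 7.5347 + 22.6040 = 30.1387 ≈ 30.139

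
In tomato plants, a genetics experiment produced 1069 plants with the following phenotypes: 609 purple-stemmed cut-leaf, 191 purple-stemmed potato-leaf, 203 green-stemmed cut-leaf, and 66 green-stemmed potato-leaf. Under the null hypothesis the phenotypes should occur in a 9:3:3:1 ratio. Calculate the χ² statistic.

Under the 9:3:3:1 hypothesis (Σ ratio = 16, N = 1069):
  purple-stemmed cut-leaf: 1069 × 9/16 = 601.3125
  purple-stemmed potato-leaf: 1069 × 3/16 = 200.4375
  green-stemmed cut-leaf: 1069 × 3/16 = 200.4375
  green-stemmed potato-leaf: 1069 × 1/16 = 66.8125
χ² = Σ (O − E)² / E
  purple-stemmed cut-leaf: (609 − 601.3125)² / 601.3125 = 0.0983
  purple-stemmed potato-leaf: (191 − 200.4375)² / 200.4375 = 0.4444
  green-stemmed cut-leaf: (203 − 200.4375)² / 200.4375 = 0.0328
  green-stemmed potato-leaf: (66 − 66.8125)² / 66.8125 = 0.0099
χ² = 0.0983 + 0.4444 + 0.0328 + 0.0099 = 0.5854 ≈ 0.585

0.585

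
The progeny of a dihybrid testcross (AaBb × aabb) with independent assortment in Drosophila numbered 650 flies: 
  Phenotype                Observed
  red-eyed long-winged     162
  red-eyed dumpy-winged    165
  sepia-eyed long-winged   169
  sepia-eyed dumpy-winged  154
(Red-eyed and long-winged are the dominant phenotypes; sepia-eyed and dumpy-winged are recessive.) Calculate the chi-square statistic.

A dihybrid testcross with independent assortment gives a 1:1:1:1 ratio.
The 1:1:1:1 ratio has 4 parts, so with N = 650 the expected counts are:
  red-eyed long-winged: 650 × 1/4 = 162.5
  red-eyed dumpy-winged: 650 × 1/4 = 162.5
  sepia-eyed long-winged: 650 × 1/4 = 162.5
  sepia-eyed dumpy-winged: 650 × 1/4 = 162.5
χ² = Σ (O − E)² / E
  red-eyed long-winged: (162 − 162.5)² / 162.5 = 0.0015
  red-eyed dumpy-winged: (165 − 162.5)² / 162.5 = 0.0385
  sepia-eyed long-winged: (169 − 162.5)² / 162.5 = 0.2600
  sepia-eyed dumpy-winged: (154 − 162.5)² / 162.5 = 0.4446
χ² = 0.0015 + 0.0385 + 0.2600 + 0.4446 = 0.7446 ≈ 0.745

0.745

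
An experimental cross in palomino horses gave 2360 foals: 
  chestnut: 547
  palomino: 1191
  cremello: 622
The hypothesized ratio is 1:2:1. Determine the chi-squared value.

Total ratio parts = 4. Expected numbers out of 2360:
  chestnut: 2360 × 1/4 = 590
  palomino: 2360 × 2/4 = 1180
  cremello: 2360 × 1/4 = 590
χ² = Σ (O − E)² / E
  chestnut: (547 − 590)² / 590 = 3.1339
  palomino: (1191 − 1180)² / 1180 = 0.1025
  cremello: (622 − 590)² / 590 = 1.7356
χ² = 3.1339 + 0.1025 + 1.7356 = 4.972

4.972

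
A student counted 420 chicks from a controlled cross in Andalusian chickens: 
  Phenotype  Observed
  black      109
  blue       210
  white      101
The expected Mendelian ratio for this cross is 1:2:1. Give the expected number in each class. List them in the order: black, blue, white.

105, 210, 105

The 1:2:1 ratio has 4 parts, so with N = 420 the expected counts are:
  black: 420 × 1/4 = 105
  blue: 420 × 2/4 = 210
  white: 420 × 1/4 = 105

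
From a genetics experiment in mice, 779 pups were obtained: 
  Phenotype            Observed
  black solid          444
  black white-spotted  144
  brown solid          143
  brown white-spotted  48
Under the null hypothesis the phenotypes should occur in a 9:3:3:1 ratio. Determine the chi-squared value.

0.180

Under the 9:3:3:1 hypothesis (Σ ratio = 16, N = 779):
  black solid: 779 × 9/16 = 438.1875
  black white-spotted: 779 × 3/16 = 146.0625
  brown solid: 779 × 3/16 = 146.0625
  brown white-spotted: 779 × 1/16 = 48.6875
χ² = Σ (O − E)² / E
  black solid: (444 − 438.1875)² / 438.1875 = 0.0771
  black white-spotted: (144 − 146.0625)² / 146.0625 = 0.0291
  brown solid: (143 − 146.0625)² / 146.0625 = 0.0642
  brown white-spotted: (48 − 48.6875)² / 48.6875 = 0.0097
χ² = 0.0771 + 0.0291 + 0.0642 + 0.0097 = 0.1801 ≈ 0.180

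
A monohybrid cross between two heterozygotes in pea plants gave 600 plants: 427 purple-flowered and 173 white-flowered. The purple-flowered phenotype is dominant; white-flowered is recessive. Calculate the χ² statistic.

4.702

For a monohybrid cross between heterozygotes with complete dominance, the expected phenotypic ratio is 3:1.
Under the 3:1 hypothesis (Σ ratio = 4, N = 600):
  purple-flowered: 600 × 3/4 = 450
  white-flowered: 600 × 1/4 = 150
χ² = Σ (O − E)² / E
  purple-flowered: (427 − 450)² / 450 = 1.1756
  white-flowered: (173 − 150)² / 150 = 3.5267
χ² = 1.1756 + 3.5267 = 4.7023 ≈ 4.702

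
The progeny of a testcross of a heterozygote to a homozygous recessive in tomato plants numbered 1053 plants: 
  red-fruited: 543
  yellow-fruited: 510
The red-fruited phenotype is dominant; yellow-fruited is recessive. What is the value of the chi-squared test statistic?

A testcross of a heterozygote (Aa × aa) gives a 1:1 phenotypic ratio.
Expected counts for N = 1053 under a 1:1 ratio (total parts = 2):
  red-fruited: 1053 × 1/2 = 526.5
  yellow-fruited: 1053 × 1/2 = 526.5
χ² = Σ (O − E)² / E
  red-fruited: (543 − 526.5)² / 526.5 = 0.5171
  yellow-fruited: (510 − 526.5)² / 526.5 = 0.5171
χ² = 0.5171 + 0.5171 = 1.0342 ≈ 1.034

1.034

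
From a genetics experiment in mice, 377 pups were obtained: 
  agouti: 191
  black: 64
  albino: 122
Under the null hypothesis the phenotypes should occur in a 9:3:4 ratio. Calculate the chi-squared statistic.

10.895

Total ratio parts = 16. Expected numbers out of 377:
  agouti: 377 × 9/16 = 212.0625
  black: 377 × 3/16 = 70.6875
  albino: 377 × 4/16 = 94.25
χ² = Σ (O − E)² / E
  agouti: (191 − 212.0625)² / 212.0625 = 2.0920
  black: (64 − 70.6875)² / 70.6875 = 0.6327
  albino: (122 − 94.25)² / 94.25 = 8.1704
χ² = 2.0920 + 0.6327 + 8.1704 = 10.8951 ≈ 10.895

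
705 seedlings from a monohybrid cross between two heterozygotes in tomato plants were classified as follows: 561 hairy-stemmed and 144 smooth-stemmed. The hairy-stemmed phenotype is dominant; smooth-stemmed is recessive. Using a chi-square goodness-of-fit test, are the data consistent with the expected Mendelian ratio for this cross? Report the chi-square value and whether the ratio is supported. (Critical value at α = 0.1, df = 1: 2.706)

7.868; not consistent

For a monohybrid cross between heterozygotes with complete dominance, the expected phenotypic ratio is 3:1.
Expected counts for N = 705 under a 3:1 ratio (total parts = 4):
  hairy-stemmed: 705 × 3/4 = 528.75
  smooth-stemmed: 705 × 1/4 = 176.25
χ² = Σ (O − E)² / E
  hairy-stemmed: (561 − 528.75)² / 528.75 = 1.9670
  smooth-stemmed: (144 − 176.25)² / 176.25 = 5.9011
χ² = 1.9670 + 5.9011 = 7.8681 ≈ 7.868
Degrees of freedom = 2 − 1 = 1; critical value at α = 0.1 is 2.706.
Since 7.868 > 2.706, we reject the null hypothesis — the data do not fit the 3:1 ratio.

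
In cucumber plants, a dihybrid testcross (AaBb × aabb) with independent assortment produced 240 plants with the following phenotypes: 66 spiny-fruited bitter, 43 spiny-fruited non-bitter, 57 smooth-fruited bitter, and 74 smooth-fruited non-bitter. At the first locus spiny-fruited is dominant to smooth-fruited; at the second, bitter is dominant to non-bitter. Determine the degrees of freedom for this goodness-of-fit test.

A dihybrid testcross with independent assortment gives a 1:1:1:1 ratio.
A goodness-of-fit test with 4 phenotype classes has df = 4 − 1 = 3.

3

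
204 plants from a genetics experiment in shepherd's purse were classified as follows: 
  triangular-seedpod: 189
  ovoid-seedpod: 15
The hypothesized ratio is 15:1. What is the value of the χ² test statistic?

The 15:1 ratio has 16 parts, so with N = 204 the expected counts are:
  triangular-seedpod: 204 × 15/16 = 191.25
  ovoid-seedpod: 204 × 1/16 = 12.75
χ² = Σ (O − E)² / E
  triangular-seedpod: (189 − 191.25)² / 191.25 = 0.0265
  ovoid-seedpod: (15 − 12.75)² / 12.75 = 0.3971
χ² = 0.0265 + 0.3971 = 0.4236 ≈ 0.424

0.424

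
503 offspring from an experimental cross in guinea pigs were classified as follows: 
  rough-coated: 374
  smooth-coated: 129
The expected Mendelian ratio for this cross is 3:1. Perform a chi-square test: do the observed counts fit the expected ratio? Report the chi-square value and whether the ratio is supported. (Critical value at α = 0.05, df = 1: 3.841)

The 3:1 ratio has 4 parts, so with N = 503 the expected counts are:
  rough-coated: 503 × 3/4 = 377.25
  smooth-coated: 503 × 1/4 = 125.75
χ² = Σ (O − E)² / E
  rough-coated: (374 − 377.25)² / 377.25 = 0.0280
  smooth-coated: (129 − 125.75)² / 125.75 = 0.0840
χ² = 0.0280 + 0.0840 = 0.112
Degrees of freedom = 2 − 1 = 1; critical value at α = 0.05 is 3.841.
Since 0.112 < 3.841, we fail to reject the null hypothesis — the data are consistent with the 3:1 ratio.

0.112; consistent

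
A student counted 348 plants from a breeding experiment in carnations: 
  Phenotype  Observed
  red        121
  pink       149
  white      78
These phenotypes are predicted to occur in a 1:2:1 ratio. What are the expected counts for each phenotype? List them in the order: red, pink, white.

87, 174, 87

Under the 1:2:1 hypothesis (Σ ratio = 4, N = 348):
  red: 348 × 1/4 = 87
  pink: 348 × 2/4 = 174
  white: 348 × 1/4 = 87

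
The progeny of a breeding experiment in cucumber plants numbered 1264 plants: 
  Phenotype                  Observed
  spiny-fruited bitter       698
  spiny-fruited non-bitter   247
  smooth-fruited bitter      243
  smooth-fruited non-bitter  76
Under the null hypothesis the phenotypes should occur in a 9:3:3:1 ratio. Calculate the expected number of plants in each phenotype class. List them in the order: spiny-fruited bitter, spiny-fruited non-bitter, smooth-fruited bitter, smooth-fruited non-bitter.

711, 237, 237, 79

Total ratio parts = 16. Expected numbers out of 1264:
  spiny-fruited bitter: 1264 × 9/16 = 711
  spiny-fruited non-bitter: 1264 × 3/16 = 237
  smooth-fruited bitter: 1264 × 3/16 = 237
  smooth-fruited non-bitter: 1264 × 1/16 = 79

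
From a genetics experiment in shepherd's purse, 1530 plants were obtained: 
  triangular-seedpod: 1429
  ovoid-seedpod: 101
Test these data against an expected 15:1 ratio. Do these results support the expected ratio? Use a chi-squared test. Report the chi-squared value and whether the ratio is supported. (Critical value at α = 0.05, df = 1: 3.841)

0.322; consistent

Expected counts for N = 1530 under a 15:1 ratio (total parts = 16):
  triangular-seedpod: 1530 × 15/16 = 1434.375
  ovoid-seedpod: 1530 × 1/16 = 95.625
χ² = Σ (O − E)² / E
  triangular-seedpod: (1429 − 1434.375)² / 1434.375 = 0.0201
  ovoid-seedpod: (101 − 95.625)² / 95.625 = 0.3021
χ² = 0.0201 + 0.3021 = 0.3222 ≈ 0.322
Degrees of freedom = 2 − 1 = 1; critical value at α = 0.05 is 3.841.
Since 0.322 < 3.841, we fail to reject the null hypothesis — the data are consistent with the 15:1 ratio.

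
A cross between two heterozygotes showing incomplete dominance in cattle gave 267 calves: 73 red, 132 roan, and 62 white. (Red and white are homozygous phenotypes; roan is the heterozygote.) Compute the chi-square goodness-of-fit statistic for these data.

0.940

With incomplete dominance, a heterozygote × heterozygote cross gives a 1:2:1 phenotypic ratio.
Under the 1:2:1 hypothesis (Σ ratio = 4, N = 267):
  red: 267 × 1/4 = 66.75
  roan: 267 × 2/4 = 133.5
  white: 267 × 1/4 = 66.75
χ² = Σ (O − E)² / E
  red: (73 − 66.75)² / 66.75 = 0.5852
  roan: (132 − 133.5)² / 133.5 = 0.0169
  white: (62 − 66.75)² / 66.75 = 0.3380
χ² = 0.5852 + 0.0169 + 0.3380 = 0.9401 ≈ 0.940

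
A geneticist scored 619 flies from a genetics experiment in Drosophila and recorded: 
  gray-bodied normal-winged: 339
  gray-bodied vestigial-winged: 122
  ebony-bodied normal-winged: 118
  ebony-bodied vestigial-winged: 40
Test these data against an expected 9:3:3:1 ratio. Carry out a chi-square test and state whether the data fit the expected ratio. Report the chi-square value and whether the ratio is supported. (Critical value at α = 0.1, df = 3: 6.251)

0.623; consistent

Under the 9:3:3:1 hypothesis (Σ ratio = 16, N = 619):
  gray-bodied normal-winged: 619 × 9/16 = 348.1875
  gray-bodied vestigial-winged: 619 × 3/16 = 116.0625
  ebony-bodied normal-winged: 619 × 3/16 = 116.0625
  ebony-bodied vestigial-winged: 619 × 1/16 = 38.6875
χ² = Σ (O − E)² / E
  gray-bodied normal-winged: (339 − 348.1875)² / 348.1875 = 0.2424
  gray-bodied vestigial-winged: (122 − 116.0625)² / 116.0625 = 0.3037
  ebony-bodied normal-winged: (118 − 116.0625)² / 116.0625 = 0.0323
  ebony-bodied vestigial-winged: (40 − 38.6875)² / 38.6875 = 0.0445
χ² = 0.2424 + 0.3037 + 0.0323 + 0.0445 = 0.6229 ≈ 0.623
Degrees of freedom = 4 − 1 = 3; critical value at α = 0.1 is 6.251.
Since 0.623 < 6.251, we fail to reject the null hypothesis — the data are consistent with the 9:3:3:1 ratio.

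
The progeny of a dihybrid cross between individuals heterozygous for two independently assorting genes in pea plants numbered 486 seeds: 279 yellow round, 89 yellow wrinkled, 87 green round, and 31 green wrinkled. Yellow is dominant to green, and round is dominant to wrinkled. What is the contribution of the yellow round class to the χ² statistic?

A dihybrid F₂ with independent assortment and complete dominance at both loci gives a 9:3:3:1 phenotypic ratio.
Total ratio parts = 16. Expected numbers out of 486:
  yellow round: 486 × 9/16 = 273.375
  yellow wrinkled: 486 × 3/16 = 91.125
  green round: 486 × 3/16 = 91.125
  green wrinkled: 486 × 1/16 = 30.375
Contribution of yellow round: (279 − 273.375)² / 273.375 = 0.1157

0.116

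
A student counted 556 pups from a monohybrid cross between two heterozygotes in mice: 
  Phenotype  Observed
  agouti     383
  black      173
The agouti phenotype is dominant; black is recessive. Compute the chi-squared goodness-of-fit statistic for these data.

11.089

For a monohybrid cross between heterozygotes with complete dominance, the expected phenotypic ratio is 3:1.
The 3:1 ratio has 4 parts, so with N = 556 the expected counts are:
  agouti: 556 × 3/4 = 417
  black: 556 × 1/4 = 139
χ² = Σ (O − E)² / E
  agouti: (383 − 417)² / 417 = 2.7722
  black: (173 − 139)² / 139 = 8.3165
χ² = 2.7722 + 8.3165 = 11.0887 ≈ 11.089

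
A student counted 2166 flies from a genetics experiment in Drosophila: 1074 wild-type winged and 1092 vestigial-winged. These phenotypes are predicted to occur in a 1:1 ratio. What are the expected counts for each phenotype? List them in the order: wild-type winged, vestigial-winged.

1083, 1083

The 1:1 ratio has 2 parts, so with N = 2166 the expected counts are:
  wild-type winged: 2166 × 1/2 = 1083
  vestigial-winged: 2166 × 1/2 = 1083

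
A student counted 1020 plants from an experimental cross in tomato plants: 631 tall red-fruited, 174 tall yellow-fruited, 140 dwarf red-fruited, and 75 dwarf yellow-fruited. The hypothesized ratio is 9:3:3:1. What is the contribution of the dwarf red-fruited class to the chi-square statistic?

13.734

Expected counts for N = 1020 under a 9:3:3:1 ratio (total parts = 16):
  tall red-fruited: 1020 × 9/16 = 573.75
  tall yellow-fruited: 1020 × 3/16 = 191.25
  dwarf red-fruited: 1020 × 3/16 = 191.25
  dwarf yellow-fruited: 1020 × 1/16 = 63.75
Contribution of dwarf red-fruited: (140 − 191.25)² / 191.25 = 13.7337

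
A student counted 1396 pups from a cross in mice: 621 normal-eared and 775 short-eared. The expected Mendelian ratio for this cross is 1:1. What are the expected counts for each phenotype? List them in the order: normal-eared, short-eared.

698, 698

Total ratio parts = 2. Expected numbers out of 1396:
  normal-eared: 1396 × 1/2 = 698
  short-eared: 1396 × 1/2 = 698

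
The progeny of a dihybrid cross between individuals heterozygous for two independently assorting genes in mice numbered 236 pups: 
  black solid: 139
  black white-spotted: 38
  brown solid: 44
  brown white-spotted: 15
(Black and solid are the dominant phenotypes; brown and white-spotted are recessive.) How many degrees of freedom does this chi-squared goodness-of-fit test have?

3

A dihybrid F₂ with independent assortment and complete dominance at both loci gives a 9:3:3:1 phenotypic ratio.
A goodness-of-fit test with 4 phenotype classes has df = 4 − 1 = 3.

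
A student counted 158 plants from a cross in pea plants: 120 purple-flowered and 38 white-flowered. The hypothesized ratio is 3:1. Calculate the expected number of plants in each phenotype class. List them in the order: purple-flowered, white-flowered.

Under the 3:1 hypothesis (Σ ratio = 4, N = 158):
  purple-flowered: 158 × 3/4 = 118.5
  white-flowered: 158 × 1/4 = 39.5

118.5, 39.5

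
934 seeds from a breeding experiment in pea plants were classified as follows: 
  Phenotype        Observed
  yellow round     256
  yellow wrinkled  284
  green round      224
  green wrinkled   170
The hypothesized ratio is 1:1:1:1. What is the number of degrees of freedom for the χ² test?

3

A goodness-of-fit test with 4 phenotype classes has df = 4 − 1 = 3.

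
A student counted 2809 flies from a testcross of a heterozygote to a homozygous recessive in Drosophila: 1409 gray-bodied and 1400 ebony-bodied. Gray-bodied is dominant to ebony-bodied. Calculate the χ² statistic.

A testcross of a heterozygote (Aa × aa) gives a 1:1 phenotypic ratio.
Expected counts for N = 2809 under a 1:1 ratio (total parts = 2):
  gray-bodied: 2809 × 1/2 = 1404.5
  ebony-bodied: 2809 × 1/2 = 1404.5
χ² = Σ (O − E)² / E
  gray-bodied: (1409 − 1404.5)² / 1404.5 = 0.0144
  ebony-bodied: (1400 − 1404.5)² / 1404.5 = 0.0144
χ² = 0.0144 + 0.0144 = 0.0288 ≈ 0.029

0.029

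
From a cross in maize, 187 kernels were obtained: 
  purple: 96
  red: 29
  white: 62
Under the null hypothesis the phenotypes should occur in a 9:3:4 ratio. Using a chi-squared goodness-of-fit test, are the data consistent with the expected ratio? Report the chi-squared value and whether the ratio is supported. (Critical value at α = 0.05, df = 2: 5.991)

Under the 9:3:4 hypothesis (Σ ratio = 16, N = 187):
  purple: 187 × 9/16 = 105.1875
  red: 187 × 3/16 = 35.0625
  white: 187 × 4/16 = 46.75
χ² = Σ (O − E)² / E
  purple: (96 − 105.1875)² / 105.1875 = 0.8025
  red: (29 − 35.0625)² / 35.0625 = 1.0482
  white: (62 − 46.75)² / 46.75 = 4.9746
χ² = 0.8025 + 1.0482 + 4.9746 = 6.8253 ≈ 6.825
Degrees of freedom = 3 − 1 = 2; critical value at α = 0.05 is 5.991.
Since 6.825 > 5.991, we reject the null hypothesis — the data do not fit the 9:3:4 ratio.

6.825; not consistent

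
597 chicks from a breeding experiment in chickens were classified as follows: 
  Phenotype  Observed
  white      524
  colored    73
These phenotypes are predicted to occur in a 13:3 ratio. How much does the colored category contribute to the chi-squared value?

Under the 13:3 hypothesis (Σ ratio = 16, N = 597):
  white: 597 × 13/16 = 485.0625
  colored: 597 × 3/16 = 111.9375
Contribution of colored: (73 − 111.9375)² / 111.9375 = 13.5444

13.544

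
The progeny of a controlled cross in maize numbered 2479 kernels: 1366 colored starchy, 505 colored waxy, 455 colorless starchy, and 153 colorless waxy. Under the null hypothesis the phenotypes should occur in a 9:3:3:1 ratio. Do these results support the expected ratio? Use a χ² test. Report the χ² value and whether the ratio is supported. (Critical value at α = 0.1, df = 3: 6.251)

Expected counts for N = 2479 under a 9:3:3:1 ratio (total parts = 16):
  colored starchy: 2479 × 9/16 = 1394.4375
  colored waxy: 2479 × 3/16 = 464.8125
  colorless starchy: 2479 × 3/16 = 464.8125
  colorless waxy: 2479 × 1/16 = 154.9375
χ² = Σ (O − E)² / E
  colored starchy: (1366 − 1394.4375)² / 1394.4375 = 0.5799
  colored waxy: (505 − 464.8125)² / 464.8125 = 3.4746
  colorless starchy: (455 − 464.8125)² / 464.8125 = 0.2071
  colorless waxy: (153 − 154.9375)² / 154.9375 = 0.0242
χ² = 0.5799 + 3.4746 + 0.2071 + 0.0242 = 4.2858 ≈ 4.286
Degrees of freedom = 4 − 1 = 3; critical value at α = 0.1 is 6.251.
Since 4.286 < 6.251, we fail to reject the null hypothesis — the data are consistent with the 9:3:3:1 ratio.

4.286; consistent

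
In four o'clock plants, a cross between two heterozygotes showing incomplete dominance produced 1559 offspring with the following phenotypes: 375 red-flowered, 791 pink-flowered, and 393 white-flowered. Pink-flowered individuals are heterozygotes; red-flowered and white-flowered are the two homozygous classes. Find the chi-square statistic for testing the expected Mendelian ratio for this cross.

With incomplete dominance, a heterozygote × heterozygote cross gives a 1:2:1 phenotypic ratio.
The 1:2:1 ratio has 4 parts, so with N = 1559 the expected counts are:
  red-flowered: 1559 × 1/4 = 389.75
  pink-flowered: 1559 × 2/4 = 779.5
  white-flowered: 1559 × 1/4 = 389.75
χ² = Σ (O − E)² / E
  red-flowered: (375 − 389.75)² / 389.75 = 0.5582
  pink-flowered: (791 − 779.5)² / 779.5 = 0.1697
  white-flowered: (393 − 389.75)² / 389.75 = 0.0271
χ² = 0.5582 + 0.1697 + 0.0271 = 0.755

0.755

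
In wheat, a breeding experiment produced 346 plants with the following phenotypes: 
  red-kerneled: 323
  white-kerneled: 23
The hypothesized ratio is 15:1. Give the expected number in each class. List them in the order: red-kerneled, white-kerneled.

324.375, 21.625

Total ratio parts = 16. Expected numbers out of 346:
  red-kerneled: 346 × 15/16 = 324.375
  white-kerneled: 346 × 1/16 = 21.625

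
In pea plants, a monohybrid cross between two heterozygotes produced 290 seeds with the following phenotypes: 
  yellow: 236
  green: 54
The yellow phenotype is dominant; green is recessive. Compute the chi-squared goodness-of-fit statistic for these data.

For a monohybrid cross between heterozygotes with complete dominance, the expected phenotypic ratio is 3:1.
Expected counts for N = 290 under a 3:1 ratio (total parts = 4):
  yellow: 290 × 3/4 = 217.5
  green: 290 × 1/4 = 72.5
χ² = Σ (O − E)² / E
  yellow: (236 − 217.5)² / 217.5 = 1.5736
  green: (54 − 72.5)² / 72.5 = 4.7207
χ² = 1.5736 + 4.7207 = 6.2943 ≈ 6.294

6.294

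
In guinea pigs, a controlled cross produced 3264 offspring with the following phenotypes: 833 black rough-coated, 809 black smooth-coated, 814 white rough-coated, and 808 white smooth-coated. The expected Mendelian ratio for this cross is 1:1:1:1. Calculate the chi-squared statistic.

0.498

Under the 1:1:1:1 hypothesis (Σ ratio = 4, N = 3264):
  black rough-coated: 3264 × 1/4 = 816
  black smooth-coated: 3264 × 1/4 = 816
  white rough-coated: 3264 × 1/4 = 816
  white smooth-coated: 3264 × 1/4 = 816
χ² = Σ (O − E)² / E
  black rough-coated: (833 − 816)² / 816 = 0.3542
  black smooth-coated: (809 − 816)² / 816 = 0.0600
  white rough-coated: (814 − 816)² / 816 = 0.0049
  white smooth-coated: (808 − 816)² / 816 = 0.0784
χ² = 0.3542 + 0.0600 + 0.0049 + 0.0784 = 0.4975 ≈ 0.498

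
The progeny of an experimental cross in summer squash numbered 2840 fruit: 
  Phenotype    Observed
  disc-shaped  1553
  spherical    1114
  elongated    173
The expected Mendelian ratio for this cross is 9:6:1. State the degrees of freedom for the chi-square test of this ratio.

A goodness-of-fit test with 3 phenotype classes has df = 3 − 1 = 2.

2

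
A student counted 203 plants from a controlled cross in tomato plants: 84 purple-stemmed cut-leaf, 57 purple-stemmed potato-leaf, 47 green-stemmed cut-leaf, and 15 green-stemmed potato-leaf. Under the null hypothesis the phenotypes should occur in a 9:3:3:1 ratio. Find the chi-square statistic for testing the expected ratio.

19.923

Under the 9:3:3:1 hypothesis (Σ ratio = 16, N = 203):
  purple-stemmed cut-leaf: 203 × 9/16 = 114.1875
  purple-stemmed potato-leaf: 203 × 3/16 = 38.0625
  green-stemmed cut-leaf: 203 × 3/16 = 38.0625
  green-stemmed potato-leaf: 203 × 1/16 = 12.6875
χ² = Σ (O − E)² / E
  purple-stemmed cut-leaf: (84 − 114.1875)² / 114.1875 = 7.9806
  purple-stemmed potato-leaf: (57 − 38.0625)² / 38.0625 = 9.4221
  green-stemmed cut-leaf: (47 − 38.0625)² / 38.0625 = 2.0986
  green-stemmed potato-leaf: (15 − 12.6875)² / 12.6875 = 0.4215
χ² = 7.9806 + 9.4221 + 2.0986 + 0.4215 = 19.9228 ≈ 19.923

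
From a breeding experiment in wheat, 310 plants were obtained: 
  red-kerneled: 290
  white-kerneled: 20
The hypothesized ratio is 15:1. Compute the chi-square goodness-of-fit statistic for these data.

Under the 15:1 hypothesis (Σ ratio = 16, N = 310):
  red-kerneled: 310 × 15/16 = 290.625
  white-kerneled: 310 × 1/16 = 19.375
χ² = Σ (O − E)² / E
  red-kerneled: (290 − 290.625)² / 290.625 = 0.0013
  white-kerneled: (20 − 19.375)² / 19.375 = 0.0202
χ² = 0.0013 + 0.0202 = 0.0215 ≈ 0.022

0.022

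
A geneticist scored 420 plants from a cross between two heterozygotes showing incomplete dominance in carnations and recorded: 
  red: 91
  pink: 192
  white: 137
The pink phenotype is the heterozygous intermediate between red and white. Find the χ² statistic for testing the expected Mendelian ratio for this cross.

13.162

With incomplete dominance, a heterozygote × heterozygote cross gives a 1:2:1 phenotypic ratio.
Expected counts for N = 420 under a 1:2:1 ratio (total parts = 4):
  red: 420 × 1/4 = 105
  pink: 420 × 2/4 = 210
  white: 420 × 1/4 = 105
χ² = Σ (O − E)² / E
  red: (91 − 105)² / 105 = 1.8667
  pink: (192 − 210)² / 210 = 1.5429
  white: (137 − 105)² / 105 = 9.7524
χ² = 1.8667 + 1.5429 + 9.7524 = 13.162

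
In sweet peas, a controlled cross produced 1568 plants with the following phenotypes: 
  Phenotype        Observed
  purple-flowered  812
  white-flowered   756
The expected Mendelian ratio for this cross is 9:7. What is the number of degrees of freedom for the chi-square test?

1

A goodness-of-fit test with 2 phenotype classes has df = 2 − 1 = 1.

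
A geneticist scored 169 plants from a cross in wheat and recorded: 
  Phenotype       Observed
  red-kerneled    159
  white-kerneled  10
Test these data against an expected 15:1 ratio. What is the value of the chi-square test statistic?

Expected counts for N = 169 under a 15:1 ratio (total parts = 16):
  red-kerneled: 169 × 15/16 = 158.4375
  white-kerneled: 169 × 1/16 = 10.5625
χ² = Σ (O − E)² / E
  red-kerneled: (159 − 158.4375)² / 158.4375 = 0.0020
  white-kerneled: (10 − 10.5625)² / 10.5625 = 0.0300
χ² = 0.0020 + 0.0300 = 0.032

0.032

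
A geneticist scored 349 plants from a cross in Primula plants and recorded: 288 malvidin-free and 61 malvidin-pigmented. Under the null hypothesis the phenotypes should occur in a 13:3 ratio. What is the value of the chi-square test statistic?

Under the 13:3 hypothesis (Σ ratio = 16, N = 349):
  malvidin-free: 349 × 13/16 = 283.5625
  malvidin-pigmented: 349 × 3/16 = 65.4375
χ² = Σ (O − E)² / E
  malvidin-free: (288 − 283.5625)² / 283.5625 = 0.0694
  malvidin-pigmented: (61 − 65.4375)² / 65.4375 = 0.3009
χ² = 0.0694 + 0.3009 = 0.3703 ≈ 0.370

0.370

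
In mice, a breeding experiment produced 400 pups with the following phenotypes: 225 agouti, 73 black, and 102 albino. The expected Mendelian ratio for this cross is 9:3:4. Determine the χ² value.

0.093

Expected counts for N = 400 under a 9:3:4 ratio (total parts = 16):
  agouti: 400 × 9/16 = 225
  black: 400 × 3/16 = 75
  albino: 400 × 4/16 = 100
χ² = Σ (O − E)² / E
  agouti: (225 − 225)² / 225 = 0.0000
  black: (73 − 75)² / 75 = 0.0533
  albino: (102 − 100)² / 100 = 0.0400
χ² = 0.0000 + 0.0533 + 0.0400 = 0.0933 ≈ 0.093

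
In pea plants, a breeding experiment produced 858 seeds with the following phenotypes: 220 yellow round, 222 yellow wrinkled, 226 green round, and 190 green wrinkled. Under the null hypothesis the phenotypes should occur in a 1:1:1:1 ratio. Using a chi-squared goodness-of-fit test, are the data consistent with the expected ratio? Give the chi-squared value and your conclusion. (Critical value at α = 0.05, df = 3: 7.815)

3.818; consistent

Total ratio parts = 4. Expected numbers out of 858:
  yellow round: 858 × 1/4 = 214.5
  yellow wrinkled: 858 × 1/4 = 214.5
  green round: 858 × 1/4 = 214.5
  green wrinkled: 858 × 1/4 = 214.5
χ² = Σ (O − E)² / E
  yellow round: (220 − 214.5)² / 214.5 = 0.1410
  yellow wrinkled: (222 − 214.5)² / 214.5 = 0.2622
  green round: (226 − 214.5)² / 214.5 = 0.6166
  green wrinkled: (190 − 214.5)² / 214.5 = 2.7984
χ² = 0.1410 + 0.2622 + 0.6166 + 2.7984 = 3.8182 ≈ 3.818
Degrees of freedom = 4 − 1 = 3; critical value at α = 0.05 is 7.815.
Since 3.818 < 7.815, we fail to reject the null hypothesis — the data are consistent with the 1:1:1:1 ratio.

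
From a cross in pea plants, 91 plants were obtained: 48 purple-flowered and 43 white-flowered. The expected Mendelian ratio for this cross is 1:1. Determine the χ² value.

The 1:1 ratio has 2 parts, so with N = 91 the expected counts are:
  purple-flowered: 91 × 1/2 = 45.5
  white-flowered: 91 × 1/2 = 45.5
χ² = Σ (O − E)² / E
  purple-flowered: (48 − 45.5)² / 45.5 = 0.1374
  white-flowered: (43 − 45.5)² / 45.5 = 0.1374
χ² = 0.1374 + 0.1374 = 0.2748 ≈ 0.275

0.275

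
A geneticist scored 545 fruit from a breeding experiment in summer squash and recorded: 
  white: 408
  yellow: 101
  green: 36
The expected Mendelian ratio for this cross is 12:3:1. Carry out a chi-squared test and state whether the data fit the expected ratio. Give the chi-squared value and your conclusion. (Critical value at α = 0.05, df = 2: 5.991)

The 12:3:1 ratio has 16 parts, so with N = 545 the expected counts are:
  white: 545 × 12/16 = 408.75
  yellow: 545 × 3/16 = 102.1875
  green: 545 × 1/16 = 34.0625
χ² = Σ (O − E)² / E
  white: (408 − 408.75)² / 408.75 = 0.0014
  yellow: (101 − 102.1875)² / 102.1875 = 0.0138
  green: (36 − 34.0625)² / 34.0625 = 0.1102
χ² = 0.0014 + 0.0138 + 0.1102 = 0.1254 ≈ 0.125
Degrees of freedom = 3 − 1 = 2; critical value at α = 0.05 is 5.991.
Since 0.125 < 5.991, we fail to reject the null hypothesis — the data are consistent with the 12:3:1 ratio.

0.125; consistent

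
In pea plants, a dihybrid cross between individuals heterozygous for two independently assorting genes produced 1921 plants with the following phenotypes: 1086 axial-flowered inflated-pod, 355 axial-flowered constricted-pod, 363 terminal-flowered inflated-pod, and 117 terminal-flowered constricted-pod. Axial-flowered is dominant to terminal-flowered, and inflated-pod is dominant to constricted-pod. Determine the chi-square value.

0.202

A dihybrid F₂ with independent assortment and complete dominance at both loci gives a 9:3:3:1 phenotypic ratio.
Expected counts for N = 1921 under a 9:3:3:1 ratio (total parts = 16):
  axial-flowered inflated-pod: 1921 × 9/16 = 1080.5625
  axial-flowered constricted-pod: 1921 × 3/16 = 360.1875
  terminal-flowered inflated-pod: 1921 × 3/16 = 360.1875
  terminal-flowered constricted-pod: 1921 × 1/16 = 120.0625
χ² = Σ (O − E)² / E
  axial-flowered inflated-pod: (1086 − 1080.5625)² / 1080.5625 = 0.0274
  axial-flowered constricted-pod: (355 − 360.1875)² / 360.1875 = 0.0747
  terminal-flowered inflated-pod: (363 − 360.1875)² / 360.1875 = 0.0220
  terminal-flowered constricted-pod: (117 − 120.0625)² / 120.0625 = 0.0781
χ² = 0.0274 + 0.0747 + 0.0220 + 0.0781 = 0.2022 ≈ 0.202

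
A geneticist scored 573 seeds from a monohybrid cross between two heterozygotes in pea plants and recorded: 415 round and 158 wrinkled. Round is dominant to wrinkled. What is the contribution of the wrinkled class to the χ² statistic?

1.519

For a monohybrid cross between heterozygotes with complete dominance, the expected phenotypic ratio is 3:1.
Expected counts for N = 573 under a 3:1 ratio (total parts = 4):
  round: 573 × 3/4 = 429.75
  wrinkled: 573 × 1/4 = 143.25
Contribution of wrinkled: (158 − 143.25)² / 143.25 = 1.5188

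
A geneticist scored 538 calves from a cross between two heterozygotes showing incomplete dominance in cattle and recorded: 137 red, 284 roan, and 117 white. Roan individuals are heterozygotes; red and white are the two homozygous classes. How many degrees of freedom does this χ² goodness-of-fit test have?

2

With incomplete dominance, a heterozygote × heterozygote cross gives a 1:2:1 phenotypic ratio.
A goodness-of-fit test with 3 phenotype classes has df = 3 − 1 = 2.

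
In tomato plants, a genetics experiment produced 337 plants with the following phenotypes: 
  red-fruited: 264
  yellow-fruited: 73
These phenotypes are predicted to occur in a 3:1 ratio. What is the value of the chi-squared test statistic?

2.003

Expected counts for N = 337 under a 3:1 ratio (total parts = 4):
  red-fruited: 337 × 3/4 = 252.75
  yellow-fruited: 337 × 1/4 = 84.25
χ² = Σ (O − E)² / E
  red-fruited: (264 − 252.75)² / 252.75 = 0.5007
  yellow-fruited: (73 − 84.25)² / 84.25 = 1.5022
χ² = 0.5007 + 1.5022 = 2.0029 ≈ 2.003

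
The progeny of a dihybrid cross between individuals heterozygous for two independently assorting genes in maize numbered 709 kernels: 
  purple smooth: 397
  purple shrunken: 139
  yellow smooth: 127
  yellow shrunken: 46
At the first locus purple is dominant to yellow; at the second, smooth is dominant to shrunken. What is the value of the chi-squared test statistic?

0.614

A dihybrid F₂ with independent assortment and complete dominance at both loci gives a 9:3:3:1 phenotypic ratio.
Total ratio parts = 16. Expected numbers out of 709:
  purple smooth: 709 × 9/16 = 398.8125
  purple shrunken: 709 × 3/16 = 132.9375
  yellow smooth: 709 × 3/16 = 132.9375
  yellow shrunken: 709 × 1/16 = 44.3125
χ² = Σ (O − E)² / E
  purple smooth: (397 − 398.8125)² / 398.8125 = 0.0082
  purple shrunken: (139 − 132.9375)² / 132.9375 = 0.2765
  yellow smooth: (127 − 132.9375)² / 132.9375 = 0.2652
  yellow shrunken: (46 − 44.3125)² / 44.3125 = 0.0643
χ² = 0.0082 + 0.2765 + 0.2652 + 0.0643 = 0.6142 ≈ 0.614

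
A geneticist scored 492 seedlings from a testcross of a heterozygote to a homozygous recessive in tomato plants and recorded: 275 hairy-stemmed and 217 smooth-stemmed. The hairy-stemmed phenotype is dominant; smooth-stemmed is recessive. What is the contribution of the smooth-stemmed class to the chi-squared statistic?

3.419

A testcross of a heterozygote (Aa × aa) gives a 1:1 phenotypic ratio.
Under the 1:1 hypothesis (Σ ratio = 2, N = 492):
  hairy-stemmed: 492 × 1/2 = 246
  smooth-stemmed: 492 × 1/2 = 246
Contribution of smooth-stemmed: (217 − 246)² / 246 = 3.4187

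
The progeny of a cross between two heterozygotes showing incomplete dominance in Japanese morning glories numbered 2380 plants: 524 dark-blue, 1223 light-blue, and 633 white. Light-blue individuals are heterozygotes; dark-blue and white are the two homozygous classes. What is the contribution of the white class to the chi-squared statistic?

With incomplete dominance, a heterozygote × heterozygote cross gives a 1:2:1 phenotypic ratio.
Expected counts for N = 2380 under a 1:2:1 ratio (total parts = 4):
  dark-blue: 2380 × 1/4 = 595
  light-blue: 2380 × 2/4 = 1190
  white: 2380 × 1/4 = 595
Contribution of white: (633 − 595)² / 595 = 2.4269

2.427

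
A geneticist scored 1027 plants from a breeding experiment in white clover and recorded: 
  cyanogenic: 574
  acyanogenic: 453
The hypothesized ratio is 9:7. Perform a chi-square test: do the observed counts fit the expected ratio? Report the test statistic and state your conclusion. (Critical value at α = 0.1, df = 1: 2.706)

0.054; consistent

Expected counts for N = 1027 under a 9:7 ratio (total parts = 16):
  cyanogenic: 1027 × 9/16 = 577.6875
  acyanogenic: 1027 × 7/16 = 449.3125
χ² = Σ (O − E)² / E
  cyanogenic: (574 − 577.6875)² / 577.6875 = 0.0235
  acyanogenic: (453 − 449.3125)² / 449.3125 = 0.0303
χ² = 0.0235 + 0.0303 = 0.0538 ≈ 0.054
Degrees of freedom = 2 − 1 = 1; critical value at α = 0.1 is 2.706.
Since 0.054 < 2.706, we fail to reject the null hypothesis — the data are consistent with the 9:7 ratio.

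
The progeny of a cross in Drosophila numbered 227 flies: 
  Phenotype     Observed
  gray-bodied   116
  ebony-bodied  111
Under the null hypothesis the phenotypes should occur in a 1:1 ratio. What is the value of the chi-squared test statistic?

The 1:1 ratio has 2 parts, so with N = 227 the expected counts are:
  gray-bodied: 227 × 1/2 = 113.5
  ebony-bodied: 227 × 1/2 = 113.5
χ² = Σ (O − E)² / E
  gray-bodied: (116 − 113.5)² / 113.5 = 0.0551
  ebony-bodied: (111 − 113.5)² / 113.5 = 0.0551
χ² = 0.0551 + 0.0551 = 0.1102 ≈ 0.110

0.110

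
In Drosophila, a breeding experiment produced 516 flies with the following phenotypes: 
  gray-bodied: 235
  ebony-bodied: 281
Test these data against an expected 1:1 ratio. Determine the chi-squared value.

Expected counts for N = 516 under a 1:1 ratio (total parts = 2):
  gray-bodied: 516 × 1/2 = 258
  ebony-bodied: 516 × 1/2 = 258
χ² = Σ (O − E)² / E
  gray-bodied: (235 − 258)² / 258 = 2.0504
  ebony-bodied: (281 − 258)² / 258 = 2.0504
χ² = 2.0504 + 2.0504 = 4.1008 ≈ 4.101

4.101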